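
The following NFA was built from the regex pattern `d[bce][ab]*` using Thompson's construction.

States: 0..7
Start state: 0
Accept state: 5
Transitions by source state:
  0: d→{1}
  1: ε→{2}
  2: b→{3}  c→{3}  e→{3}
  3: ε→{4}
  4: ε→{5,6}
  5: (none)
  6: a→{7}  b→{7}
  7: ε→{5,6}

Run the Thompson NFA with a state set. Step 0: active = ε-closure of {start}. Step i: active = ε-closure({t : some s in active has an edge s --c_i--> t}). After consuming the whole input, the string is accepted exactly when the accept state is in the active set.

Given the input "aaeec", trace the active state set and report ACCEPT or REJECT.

start: ε-closure({0}) = {0}
'a' @ 1: {}  — dead — no transitions
rest 'aeec' ignored (set empty)
end set {} — state 5 not in

Answer: REJECT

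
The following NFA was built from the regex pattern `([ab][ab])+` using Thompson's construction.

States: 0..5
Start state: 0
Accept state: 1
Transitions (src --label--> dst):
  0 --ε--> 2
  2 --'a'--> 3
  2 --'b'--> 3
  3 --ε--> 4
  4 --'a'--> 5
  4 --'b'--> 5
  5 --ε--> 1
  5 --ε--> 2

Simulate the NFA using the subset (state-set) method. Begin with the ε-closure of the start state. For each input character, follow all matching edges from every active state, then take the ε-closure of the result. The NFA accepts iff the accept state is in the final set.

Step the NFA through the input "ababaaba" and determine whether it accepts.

S₀ = ε-closure({0}) = {0,2}
'a' @ 1: {3,4}
'b' @ 2: {1,2,5}  ✓accept
'a' @ 3: {3,4}
'b' @ 4: {1,2,5}  ✓accept
'a' @ 5: {3,4}
'a' @ 6: {1,2,5}  ✓accept
'b' @ 7: {3,4}
'a' @ 8: {1,2,5}  ✓accept
end set {1,2,5} — state 1 in

Answer: ACCEPT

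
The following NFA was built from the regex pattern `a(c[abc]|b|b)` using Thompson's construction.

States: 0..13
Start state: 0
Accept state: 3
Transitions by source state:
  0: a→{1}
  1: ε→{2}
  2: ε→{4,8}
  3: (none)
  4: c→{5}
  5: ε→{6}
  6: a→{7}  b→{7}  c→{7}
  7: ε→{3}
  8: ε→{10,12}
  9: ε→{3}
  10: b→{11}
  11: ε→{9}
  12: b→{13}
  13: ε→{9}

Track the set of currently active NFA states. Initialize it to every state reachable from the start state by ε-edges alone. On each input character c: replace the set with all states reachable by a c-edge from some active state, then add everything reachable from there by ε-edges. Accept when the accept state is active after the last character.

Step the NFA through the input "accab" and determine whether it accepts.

start: ε-closure({0}) = {0}
'a' @ 1: {1,2,4,8,10,12}
'c' @ 2: {5,6}
'c' @ 3: {3,7}  ✓accept
'a' @ 4: {}  — state set empty
rest 'b' ignored (set empty)
after full input: {}  (accept=3 not in)

Answer: REJECT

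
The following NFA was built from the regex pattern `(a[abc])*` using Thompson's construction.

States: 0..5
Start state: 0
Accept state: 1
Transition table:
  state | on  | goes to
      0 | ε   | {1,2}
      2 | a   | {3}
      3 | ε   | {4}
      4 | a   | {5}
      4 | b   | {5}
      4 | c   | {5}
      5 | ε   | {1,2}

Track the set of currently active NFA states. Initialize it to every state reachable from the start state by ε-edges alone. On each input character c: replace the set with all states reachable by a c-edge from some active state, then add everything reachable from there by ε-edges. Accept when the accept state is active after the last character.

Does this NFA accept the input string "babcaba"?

Answer: REJECT

Steps:
start: ε-closure({0}) = {0,1,2}
'b' @ 1: {}  — dead — no transitions
rest 'abcaba' ignored (set empty)
after full input: {}  (accept=1 not in)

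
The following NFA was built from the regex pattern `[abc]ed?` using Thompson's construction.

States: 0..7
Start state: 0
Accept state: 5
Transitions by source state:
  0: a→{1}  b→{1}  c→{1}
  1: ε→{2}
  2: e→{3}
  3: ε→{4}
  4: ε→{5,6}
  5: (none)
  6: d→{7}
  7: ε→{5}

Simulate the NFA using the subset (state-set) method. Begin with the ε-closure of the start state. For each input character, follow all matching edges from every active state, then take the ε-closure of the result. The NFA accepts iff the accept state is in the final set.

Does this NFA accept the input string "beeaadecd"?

start: ε-closure({0}) = {0}
'b' @ 1: {1,2}
'e' @ 2: {3,4,5,6}  [accepting]
'e' @ 3: {}  — no active states
rest 'aadecd' ignored (set empty)
after full input: {}  (accept=5 not in)

Answer: REJECT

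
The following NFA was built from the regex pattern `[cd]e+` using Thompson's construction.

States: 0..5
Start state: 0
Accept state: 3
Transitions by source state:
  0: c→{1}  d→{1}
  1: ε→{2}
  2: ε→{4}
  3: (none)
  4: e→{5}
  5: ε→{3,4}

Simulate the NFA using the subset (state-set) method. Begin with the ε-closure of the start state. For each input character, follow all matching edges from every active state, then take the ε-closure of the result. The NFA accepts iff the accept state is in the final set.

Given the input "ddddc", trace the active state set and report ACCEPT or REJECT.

S₀ = ε-closure({0}) = {0}
'd' @ 1: {1,2,4}
'd' @ 2: {}  — no active states
rest 'ddc' ignored (set empty)
final: {}; accept 3 not in set

Answer: REJECT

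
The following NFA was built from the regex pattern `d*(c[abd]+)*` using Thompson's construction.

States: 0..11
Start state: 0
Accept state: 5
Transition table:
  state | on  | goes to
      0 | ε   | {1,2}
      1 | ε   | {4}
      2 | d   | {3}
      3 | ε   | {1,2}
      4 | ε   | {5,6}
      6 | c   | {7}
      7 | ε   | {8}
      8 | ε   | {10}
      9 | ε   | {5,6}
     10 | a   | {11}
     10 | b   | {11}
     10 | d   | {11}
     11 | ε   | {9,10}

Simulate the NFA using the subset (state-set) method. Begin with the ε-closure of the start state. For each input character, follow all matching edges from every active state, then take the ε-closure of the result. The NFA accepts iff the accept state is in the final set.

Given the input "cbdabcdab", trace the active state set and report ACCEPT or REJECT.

S₀ = ε-closure({0}) = {0,1,2,4,5,6}
'c' @ 1: {7,8,10}
'b' @ 2: {5,6,9,10,11}  ✓accept
'd' @ 3: {5,6,9,10,11}  ✓accept
'a' @ 4: {5,6,9,10,11}  ✓accept
'b' @ 5: {5,6,9,10,11}  ✓accept
'c' @ 6: {7,8,10}
'd' @ 7: {5,6,9,10,11}  ✓accept
'a' @ 8: {5,6,9,10,11}  ✓accept
'b' @ 9: {5,6,9,10,11}  ✓accept
after full input: {5,6,9,10,11}  (accept=5 in)

Answer: ACCEPT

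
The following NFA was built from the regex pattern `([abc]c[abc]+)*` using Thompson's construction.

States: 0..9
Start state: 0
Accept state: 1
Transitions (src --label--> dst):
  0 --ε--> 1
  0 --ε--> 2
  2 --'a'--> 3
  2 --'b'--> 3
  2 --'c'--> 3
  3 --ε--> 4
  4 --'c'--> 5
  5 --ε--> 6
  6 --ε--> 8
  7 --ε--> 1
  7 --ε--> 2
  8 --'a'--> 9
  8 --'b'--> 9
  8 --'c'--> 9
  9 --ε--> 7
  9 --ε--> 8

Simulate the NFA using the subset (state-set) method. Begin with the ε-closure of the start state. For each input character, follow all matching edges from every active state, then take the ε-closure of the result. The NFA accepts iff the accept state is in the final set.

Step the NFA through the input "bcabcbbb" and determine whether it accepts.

Answer: ACCEPT

Derivation:
initial (ε-close {0}): {0,1,2}
'b' @ 1: {3,4}
'c' @ 2: {5,6,8}
'a' @ 3: {1,2,7,8,9}  (accept∈set)
'b' @ 4: {1,2,3,4,7,8,9}  (accept∈set)
'c' @ 5: {1,2,3,4,5,6,7,8,9}  (accept∈set)
'b' @ 6: {1,2,3,4,7,8,9}  (accept∈set)
'b' @ 7: {1,2,3,4,7,8,9}  (accept∈set)
'b' @ 8: {1,2,3,4,7,8,9}  (accept∈set)
after full input: {1,2,3,4,7,8,9}  (accept=1 in)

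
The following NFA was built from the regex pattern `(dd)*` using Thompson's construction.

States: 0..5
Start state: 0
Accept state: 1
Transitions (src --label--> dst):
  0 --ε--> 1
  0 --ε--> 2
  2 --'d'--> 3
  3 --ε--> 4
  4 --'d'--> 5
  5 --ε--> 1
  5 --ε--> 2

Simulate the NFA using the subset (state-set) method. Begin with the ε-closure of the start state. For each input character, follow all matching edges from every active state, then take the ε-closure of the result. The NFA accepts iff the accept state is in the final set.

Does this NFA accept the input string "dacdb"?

Answer: REJECT

Trace:
initial (ε-close {0}): {0,1,2}
'd' @ 1: {3,4}
'a' @ 2: {}  — state set empty
rest 'cdb' ignored (set empty)
final: {}; accept 1 not in set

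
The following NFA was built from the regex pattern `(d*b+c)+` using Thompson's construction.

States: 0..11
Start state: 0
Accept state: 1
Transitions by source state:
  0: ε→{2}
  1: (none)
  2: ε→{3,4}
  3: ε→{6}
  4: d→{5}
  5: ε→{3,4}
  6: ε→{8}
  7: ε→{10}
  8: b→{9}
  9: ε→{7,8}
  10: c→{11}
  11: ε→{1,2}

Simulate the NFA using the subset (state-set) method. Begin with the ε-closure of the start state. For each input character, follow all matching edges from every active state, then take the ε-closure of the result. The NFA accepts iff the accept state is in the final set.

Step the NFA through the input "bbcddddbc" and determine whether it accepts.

Answer: ACCEPT

Steps:
start: ε-closure({0}) = {0,2,3,4,6,8}
'b' @ 1: {7,8,9,10}
'b' @ 2: {7,8,9,10}
'c' @ 3: {1,2,3,4,6,8,11}  ✓accept
'd' @ 4: {3,4,5,6,8}
'd' @ 5: {3,4,5,6,8}
'd' @ 6: {3,4,5,6,8}
'd' @ 7: {3,4,5,6,8}
'b' @ 8: {7,8,9,10}
'c' @ 9: {1,2,3,4,6,8,11}  ✓accept
end set {1,2,3,4,6,8,11} — state 1 in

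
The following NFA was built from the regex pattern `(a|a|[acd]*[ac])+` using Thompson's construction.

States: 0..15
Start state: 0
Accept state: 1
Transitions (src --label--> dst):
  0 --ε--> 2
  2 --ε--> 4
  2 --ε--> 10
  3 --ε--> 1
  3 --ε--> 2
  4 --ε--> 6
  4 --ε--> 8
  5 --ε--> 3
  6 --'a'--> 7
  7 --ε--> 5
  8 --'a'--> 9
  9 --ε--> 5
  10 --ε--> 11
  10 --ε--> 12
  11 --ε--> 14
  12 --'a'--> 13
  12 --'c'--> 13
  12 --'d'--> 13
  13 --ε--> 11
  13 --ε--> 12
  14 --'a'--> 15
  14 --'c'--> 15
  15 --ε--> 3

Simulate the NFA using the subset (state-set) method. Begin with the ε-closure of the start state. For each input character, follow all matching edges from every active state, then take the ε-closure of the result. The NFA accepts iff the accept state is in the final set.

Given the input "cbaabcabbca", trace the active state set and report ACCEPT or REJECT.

Answer: REJECT

Steps:
start: ε-closure({0}) = {0,2,4,6,8,10,11,12,14}
'c' @ 1: {1,2,3,4,6,8,10,11,12,13,14,15}  ✓accept
'b' @ 2: {}  — state set empty
rest 'aabcabbca' ignored (set empty)
after full input: {}  (accept=1 not in)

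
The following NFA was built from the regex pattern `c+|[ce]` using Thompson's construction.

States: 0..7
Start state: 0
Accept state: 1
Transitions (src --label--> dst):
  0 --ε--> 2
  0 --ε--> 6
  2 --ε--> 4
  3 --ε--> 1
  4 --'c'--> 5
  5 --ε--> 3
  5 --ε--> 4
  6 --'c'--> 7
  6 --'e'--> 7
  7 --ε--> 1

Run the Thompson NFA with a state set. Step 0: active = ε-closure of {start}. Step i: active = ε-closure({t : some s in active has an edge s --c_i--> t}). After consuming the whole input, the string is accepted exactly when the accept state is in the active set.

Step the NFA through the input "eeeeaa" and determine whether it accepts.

Answer: REJECT

Derivation:
start: ε-closure({0}) = {0,2,4,6}
'e' @ 1: {1,7}  ✓accept
'e' @ 2: {}  — no active states
rest 'eeaa' ignored (set empty)
end set {} — state 1 not in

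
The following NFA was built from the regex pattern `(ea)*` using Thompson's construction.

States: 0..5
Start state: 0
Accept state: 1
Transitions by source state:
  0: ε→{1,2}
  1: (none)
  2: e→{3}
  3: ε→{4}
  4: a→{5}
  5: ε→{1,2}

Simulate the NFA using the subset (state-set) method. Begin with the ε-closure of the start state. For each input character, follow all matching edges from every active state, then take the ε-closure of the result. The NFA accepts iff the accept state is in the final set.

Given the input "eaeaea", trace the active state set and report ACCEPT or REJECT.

S₀ = ε-closure({0}) = {0,1,2}
'e' @ 1: {3,4}
'a' @ 2: {1,2,5}  [accepting]
'e' @ 3: {3,4}
'a' @ 4: {1,2,5}  [accepting]
'e' @ 5: {3,4}
'a' @ 6: {1,2,5}  [accepting]
final: {1,2,5}; accept 1 in set

Answer: ACCEPT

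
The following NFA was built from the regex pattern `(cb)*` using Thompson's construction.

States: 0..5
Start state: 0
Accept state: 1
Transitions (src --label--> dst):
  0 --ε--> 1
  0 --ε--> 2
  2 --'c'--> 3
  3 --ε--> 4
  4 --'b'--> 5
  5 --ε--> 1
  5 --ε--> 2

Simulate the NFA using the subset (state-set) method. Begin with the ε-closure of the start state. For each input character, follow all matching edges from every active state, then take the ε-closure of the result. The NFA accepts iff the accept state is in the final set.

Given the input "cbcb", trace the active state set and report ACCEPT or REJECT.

start: ε-closure({0}) = {0,1,2}
'c' @ 1: {3,4}
'b' @ 2: {1,2,5}  (accept∈set)
'c' @ 3: {3,4}
'b' @ 4: {1,2,5}  (accept∈set)
final: {1,2,5}; accept 1 in set

Answer: ACCEPT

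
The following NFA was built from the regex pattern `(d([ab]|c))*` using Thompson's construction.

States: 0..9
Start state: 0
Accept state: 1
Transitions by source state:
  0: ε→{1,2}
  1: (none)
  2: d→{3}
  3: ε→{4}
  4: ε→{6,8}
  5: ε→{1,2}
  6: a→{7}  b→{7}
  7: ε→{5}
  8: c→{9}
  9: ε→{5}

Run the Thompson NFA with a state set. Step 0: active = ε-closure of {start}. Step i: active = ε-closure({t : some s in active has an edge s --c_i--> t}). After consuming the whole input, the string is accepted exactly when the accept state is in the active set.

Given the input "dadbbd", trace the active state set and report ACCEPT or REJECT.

Answer: REJECT

Derivation:
start: ε-closure({0}) = {0,1,2}
'd' @ 1: {3,4,6,8}
'a' @ 2: {1,2,5,7}  (accept∈set)
'd' @ 3: {3,4,6,8}
'b' @ 4: {1,2,5,7}  (accept∈set)
'b' @ 5: {}  — no active states
rest 'd' ignored (set empty)
end set {} — state 1 not in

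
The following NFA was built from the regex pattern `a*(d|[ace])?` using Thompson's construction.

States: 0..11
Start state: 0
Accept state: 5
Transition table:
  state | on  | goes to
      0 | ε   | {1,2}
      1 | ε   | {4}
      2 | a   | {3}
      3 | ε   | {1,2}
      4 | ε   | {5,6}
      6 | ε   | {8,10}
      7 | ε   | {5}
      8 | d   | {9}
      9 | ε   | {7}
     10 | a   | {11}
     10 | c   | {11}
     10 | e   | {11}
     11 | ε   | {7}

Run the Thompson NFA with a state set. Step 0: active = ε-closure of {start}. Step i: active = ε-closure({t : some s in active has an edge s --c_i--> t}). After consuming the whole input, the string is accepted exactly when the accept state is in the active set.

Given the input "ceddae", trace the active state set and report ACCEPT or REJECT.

Answer: REJECT

Derivation:
S₀ = ε-closure({0}) = {0,1,2,4,5,6,8,10}
'c' @ 1: {5,7,11}  [accepting]
'e' @ 2: {}  — dead — no transitions
rest 'ddae' ignored (set empty)
final: {}; accept 5 not in set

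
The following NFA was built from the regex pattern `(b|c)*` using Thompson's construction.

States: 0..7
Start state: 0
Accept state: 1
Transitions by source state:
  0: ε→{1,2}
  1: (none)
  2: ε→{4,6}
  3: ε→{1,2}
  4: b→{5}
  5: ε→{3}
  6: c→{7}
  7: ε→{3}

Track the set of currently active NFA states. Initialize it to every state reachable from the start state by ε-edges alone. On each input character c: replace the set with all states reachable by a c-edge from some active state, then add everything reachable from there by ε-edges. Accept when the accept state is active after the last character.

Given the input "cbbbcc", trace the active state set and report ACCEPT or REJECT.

Answer: ACCEPT

Steps:
start: ε-closure({0}) = {0,1,2,4,6}
'c' @ 1: {1,2,3,4,6,7}  ✓accept
'b' @ 2: {1,2,3,4,5,6}  ✓accept
'b' @ 3: {1,2,3,4,5,6}  ✓accept
'b' @ 4: {1,2,3,4,5,6}  ✓accept
'c' @ 5: {1,2,3,4,6,7}  ✓accept
'c' @ 6: {1,2,3,4,6,7}  ✓accept
after full input: {1,2,3,4,6,7}  (accept=1 in)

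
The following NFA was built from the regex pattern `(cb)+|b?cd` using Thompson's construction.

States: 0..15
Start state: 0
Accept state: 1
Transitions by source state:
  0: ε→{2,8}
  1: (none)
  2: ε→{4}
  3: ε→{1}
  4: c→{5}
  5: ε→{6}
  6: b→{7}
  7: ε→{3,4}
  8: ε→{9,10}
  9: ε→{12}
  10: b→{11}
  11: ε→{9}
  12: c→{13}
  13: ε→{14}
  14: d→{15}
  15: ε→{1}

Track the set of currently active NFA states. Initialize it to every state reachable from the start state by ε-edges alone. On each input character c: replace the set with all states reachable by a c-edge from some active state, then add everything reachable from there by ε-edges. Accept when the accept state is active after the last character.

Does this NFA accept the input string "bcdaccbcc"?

start: ε-closure({0}) = {0,2,4,8,9,10,12}
'b' @ 1: {9,11,12}
'c' @ 2: {13,14}
'd' @ 3: {1,15}  ✓accept
'a' @ 4: {}  — no active states
rest 'ccbcc' ignored (set empty)
final: {}; accept 1 not in set

Answer: REJECT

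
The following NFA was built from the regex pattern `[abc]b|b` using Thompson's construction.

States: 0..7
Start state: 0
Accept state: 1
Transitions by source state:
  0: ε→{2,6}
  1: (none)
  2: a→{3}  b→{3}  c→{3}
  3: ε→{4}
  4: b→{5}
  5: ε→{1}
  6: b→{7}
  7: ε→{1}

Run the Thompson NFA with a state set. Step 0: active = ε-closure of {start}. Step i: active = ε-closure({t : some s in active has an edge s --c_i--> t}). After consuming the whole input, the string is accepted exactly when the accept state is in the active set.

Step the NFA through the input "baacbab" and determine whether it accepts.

Answer: REJECT

Trace:
initial (ε-close {0}): {0,2,6}
'b' @ 1: {1,3,4,7}  [accepting]
'a' @ 2: {}  — state set empty
rest 'acbab' ignored (set empty)
end set {} — state 1 not in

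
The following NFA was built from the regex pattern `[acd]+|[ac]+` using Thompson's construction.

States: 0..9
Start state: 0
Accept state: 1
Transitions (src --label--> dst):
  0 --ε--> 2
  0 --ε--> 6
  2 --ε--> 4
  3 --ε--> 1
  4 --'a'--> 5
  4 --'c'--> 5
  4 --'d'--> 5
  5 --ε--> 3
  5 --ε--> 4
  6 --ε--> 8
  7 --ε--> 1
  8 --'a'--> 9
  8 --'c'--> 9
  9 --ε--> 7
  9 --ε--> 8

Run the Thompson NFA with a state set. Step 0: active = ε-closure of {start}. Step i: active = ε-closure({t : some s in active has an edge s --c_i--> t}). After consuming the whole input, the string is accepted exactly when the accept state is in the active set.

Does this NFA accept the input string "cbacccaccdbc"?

Answer: REJECT

Trace:
S₀ = ε-closure({0}) = {0,2,4,6,8}
'c' @ 1: {1,3,4,5,7,8,9}  (accept∈set)
'b' @ 2: {}  — dead — no transitions
rest 'acccaccdbc' ignored (set empty)
end set {} — state 1 not in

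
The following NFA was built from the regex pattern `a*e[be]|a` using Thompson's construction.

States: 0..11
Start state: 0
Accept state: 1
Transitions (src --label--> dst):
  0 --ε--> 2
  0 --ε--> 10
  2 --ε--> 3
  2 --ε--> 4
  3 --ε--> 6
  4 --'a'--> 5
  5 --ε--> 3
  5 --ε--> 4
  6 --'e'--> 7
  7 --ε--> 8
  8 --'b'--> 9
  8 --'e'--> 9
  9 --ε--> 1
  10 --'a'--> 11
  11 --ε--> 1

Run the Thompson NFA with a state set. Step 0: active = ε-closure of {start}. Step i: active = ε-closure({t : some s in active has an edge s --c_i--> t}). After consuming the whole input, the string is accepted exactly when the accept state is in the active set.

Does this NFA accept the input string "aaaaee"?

Answer: ACCEPT

Trace:
start: ε-closure({0}) = {0,2,3,4,6,10}
'a' @ 1: {1,3,4,5,6,11}  ✓accept
'a' @ 2: {3,4,5,6}
'a' @ 3: {3,4,5,6}
'a' @ 4: {3,4,5,6}
'e' @ 5: {7,8}
'e' @ 6: {1,9}  ✓accept
final: {1,9}; accept 1 in set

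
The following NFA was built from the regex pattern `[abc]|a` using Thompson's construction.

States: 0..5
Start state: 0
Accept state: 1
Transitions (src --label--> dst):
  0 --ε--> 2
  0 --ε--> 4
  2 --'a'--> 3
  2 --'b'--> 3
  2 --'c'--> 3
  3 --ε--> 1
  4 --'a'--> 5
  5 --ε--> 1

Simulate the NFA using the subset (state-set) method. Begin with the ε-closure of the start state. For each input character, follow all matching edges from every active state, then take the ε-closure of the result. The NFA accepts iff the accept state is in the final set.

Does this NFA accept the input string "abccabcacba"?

start: ε-closure({0}) = {0,2,4}
'a' @ 1: {1,3,5}  (accept∈set)
'b' @ 2: {}  — dead — no transitions
rest 'ccabcacba' ignored (set empty)
final: {}; accept 1 not in set

Answer: REJECT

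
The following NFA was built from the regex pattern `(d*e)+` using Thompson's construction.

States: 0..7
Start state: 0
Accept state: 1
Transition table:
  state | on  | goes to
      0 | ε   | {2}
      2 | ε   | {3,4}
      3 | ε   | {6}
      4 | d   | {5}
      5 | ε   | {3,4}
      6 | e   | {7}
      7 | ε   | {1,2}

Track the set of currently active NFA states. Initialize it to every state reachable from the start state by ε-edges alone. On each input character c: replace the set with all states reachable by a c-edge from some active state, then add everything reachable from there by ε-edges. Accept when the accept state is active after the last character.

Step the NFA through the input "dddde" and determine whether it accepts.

Answer: ACCEPT

Steps:
S₀ = ε-closure({0}) = {0,2,3,4,6}
'd' @ 1: {3,4,5,6}
'd' @ 2: {3,4,5,6}
'd' @ 3: {3,4,5,6}
'd' @ 4: {3,4,5,6}
'e' @ 5: {1,2,3,4,6,7}  [accepting]
final: {1,2,3,4,6,7}; accept 1 in set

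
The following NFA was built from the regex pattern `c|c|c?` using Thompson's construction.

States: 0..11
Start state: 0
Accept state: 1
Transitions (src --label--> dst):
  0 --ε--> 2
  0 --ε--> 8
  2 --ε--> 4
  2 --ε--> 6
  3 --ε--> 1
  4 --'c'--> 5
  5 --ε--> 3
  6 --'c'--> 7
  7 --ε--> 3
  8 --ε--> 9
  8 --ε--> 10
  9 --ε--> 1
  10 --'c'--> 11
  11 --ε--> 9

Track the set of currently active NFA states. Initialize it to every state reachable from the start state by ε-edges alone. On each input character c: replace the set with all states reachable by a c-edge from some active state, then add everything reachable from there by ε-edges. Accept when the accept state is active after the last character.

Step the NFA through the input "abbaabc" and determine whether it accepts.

Answer: REJECT

Trace:
S₀ = ε-closure({0}) = {0,1,2,4,6,8,9,10}
'a' @ 1: {}  — no active states
rest 'bbaabc' ignored (set empty)
final: {}; accept 1 not in set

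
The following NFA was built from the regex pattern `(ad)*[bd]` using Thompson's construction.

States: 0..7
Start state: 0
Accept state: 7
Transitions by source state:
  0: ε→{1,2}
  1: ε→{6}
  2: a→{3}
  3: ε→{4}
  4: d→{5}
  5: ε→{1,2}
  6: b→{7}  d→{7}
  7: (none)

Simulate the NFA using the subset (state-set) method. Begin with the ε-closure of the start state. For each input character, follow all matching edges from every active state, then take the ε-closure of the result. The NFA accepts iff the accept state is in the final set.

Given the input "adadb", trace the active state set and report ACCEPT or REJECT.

Answer: ACCEPT

Derivation:
start: ε-closure({0}) = {0,1,2,6}
'a' @ 1: {3,4}
'd' @ 2: {1,2,5,6}
'a' @ 3: {3,4}
'd' @ 4: {1,2,5,6}
'b' @ 5: {7}  (accept∈set)
final: {7}; accept 7 in set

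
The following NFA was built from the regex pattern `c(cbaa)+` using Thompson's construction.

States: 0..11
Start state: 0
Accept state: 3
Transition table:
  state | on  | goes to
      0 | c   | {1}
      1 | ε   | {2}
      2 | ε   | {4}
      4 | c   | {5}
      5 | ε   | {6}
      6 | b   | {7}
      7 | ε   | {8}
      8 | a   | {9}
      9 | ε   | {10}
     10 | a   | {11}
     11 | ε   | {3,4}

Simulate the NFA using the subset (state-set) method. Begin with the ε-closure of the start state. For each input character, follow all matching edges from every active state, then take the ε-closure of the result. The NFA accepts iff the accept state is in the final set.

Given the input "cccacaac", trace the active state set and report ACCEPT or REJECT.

S₀ = ε-closure({0}) = {0}
'c' @ 1: {1,2,4}
'c' @ 2: {5,6}
'c' @ 3: {}  — no active states
rest 'acaac' ignored (set empty)
after full input: {}  (accept=3 not in)

Answer: REJECT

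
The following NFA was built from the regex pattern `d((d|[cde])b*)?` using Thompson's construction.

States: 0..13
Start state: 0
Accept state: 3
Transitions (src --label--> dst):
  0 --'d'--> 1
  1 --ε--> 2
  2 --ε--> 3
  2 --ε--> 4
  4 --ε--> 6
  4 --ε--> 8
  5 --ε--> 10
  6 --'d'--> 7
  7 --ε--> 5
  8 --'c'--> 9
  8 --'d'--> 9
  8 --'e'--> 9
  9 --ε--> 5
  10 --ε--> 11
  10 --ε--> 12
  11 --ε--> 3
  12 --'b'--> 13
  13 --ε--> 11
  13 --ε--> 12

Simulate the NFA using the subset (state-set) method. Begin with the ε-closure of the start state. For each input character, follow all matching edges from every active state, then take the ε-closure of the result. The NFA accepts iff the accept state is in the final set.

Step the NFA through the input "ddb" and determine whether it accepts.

S₀ = ε-closure({0}) = {0}
'd' @ 1: {1,2,3,4,6,8}  (accept∈set)
'd' @ 2: {3,5,7,9,10,11,12}  (accept∈set)
'b' @ 3: {3,11,12,13}  (accept∈set)
final: {3,11,12,13}; accept 3 in set

Answer: ACCEPT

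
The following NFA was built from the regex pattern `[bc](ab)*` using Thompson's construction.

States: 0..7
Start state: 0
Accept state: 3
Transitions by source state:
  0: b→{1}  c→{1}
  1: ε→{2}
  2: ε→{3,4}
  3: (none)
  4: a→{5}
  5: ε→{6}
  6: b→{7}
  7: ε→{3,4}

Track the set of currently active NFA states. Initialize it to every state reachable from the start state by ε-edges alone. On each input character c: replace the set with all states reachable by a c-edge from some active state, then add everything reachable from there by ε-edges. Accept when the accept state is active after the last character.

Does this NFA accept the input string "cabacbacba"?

start: ε-closure({0}) = {0}
'c' @ 1: {1,2,3,4}  (accept∈set)
'a' @ 2: {5,6}
'b' @ 3: {3,4,7}  (accept∈set)
'a' @ 4: {5,6}
'c' @ 5: {}  — state set empty
rest 'bacba' ignored (set empty)
final: {}; accept 3 not in set

Answer: REJECT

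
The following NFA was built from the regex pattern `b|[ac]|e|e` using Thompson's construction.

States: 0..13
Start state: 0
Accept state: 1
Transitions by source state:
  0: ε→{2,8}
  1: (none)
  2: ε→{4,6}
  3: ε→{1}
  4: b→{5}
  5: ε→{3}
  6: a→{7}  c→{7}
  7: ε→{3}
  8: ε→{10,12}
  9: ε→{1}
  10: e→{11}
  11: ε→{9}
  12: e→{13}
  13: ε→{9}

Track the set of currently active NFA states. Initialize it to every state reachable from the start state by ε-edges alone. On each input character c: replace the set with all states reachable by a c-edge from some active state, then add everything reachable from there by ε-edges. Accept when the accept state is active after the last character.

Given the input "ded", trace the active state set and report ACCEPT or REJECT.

Answer: REJECT

Derivation:
start: ε-closure({0}) = {0,2,4,6,8,10,12}
'd' @ 1: {}  — state set empty
rest 'ed' ignored (set empty)
end set {} — state 1 not in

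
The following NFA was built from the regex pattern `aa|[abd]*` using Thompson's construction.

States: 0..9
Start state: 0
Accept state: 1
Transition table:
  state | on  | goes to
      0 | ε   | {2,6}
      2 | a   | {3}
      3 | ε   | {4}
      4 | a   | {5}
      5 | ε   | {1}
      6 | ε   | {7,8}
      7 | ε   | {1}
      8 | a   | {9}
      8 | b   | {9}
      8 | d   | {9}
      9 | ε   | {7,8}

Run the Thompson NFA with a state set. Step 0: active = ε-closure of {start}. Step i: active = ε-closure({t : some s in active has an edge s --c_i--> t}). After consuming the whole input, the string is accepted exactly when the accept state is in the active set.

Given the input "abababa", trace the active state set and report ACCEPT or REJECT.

S₀ = ε-closure({0}) = {0,1,2,6,7,8}
'a' @ 1: {1,3,4,7,8,9}  ✓accept
'b' @ 2: {1,7,8,9}  ✓accept
'a' @ 3: {1,7,8,9}  ✓accept
'b' @ 4: {1,7,8,9}  ✓accept
'a' @ 5: {1,7,8,9}  ✓accept
'b' @ 6: {1,7,8,9}  ✓accept
'a' @ 7: {1,7,8,9}  ✓accept
after full input: {1,7,8,9}  (accept=1 in)

Answer: ACCEPT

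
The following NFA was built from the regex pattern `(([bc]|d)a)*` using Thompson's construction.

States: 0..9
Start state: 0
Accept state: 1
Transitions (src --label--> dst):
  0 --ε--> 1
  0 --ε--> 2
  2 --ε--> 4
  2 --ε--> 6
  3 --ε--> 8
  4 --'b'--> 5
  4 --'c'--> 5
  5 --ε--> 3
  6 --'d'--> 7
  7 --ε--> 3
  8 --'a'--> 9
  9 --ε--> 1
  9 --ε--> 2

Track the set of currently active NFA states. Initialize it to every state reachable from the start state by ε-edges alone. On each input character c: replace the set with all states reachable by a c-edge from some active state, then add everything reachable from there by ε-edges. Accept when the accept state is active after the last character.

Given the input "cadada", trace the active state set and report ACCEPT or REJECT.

Answer: ACCEPT

Derivation:
S₀ = ε-closure({0}) = {0,1,2,4,6}
'c' @ 1: {3,5,8}
'a' @ 2: {1,2,4,6,9}  (accept∈set)
'd' @ 3: {3,7,8}
'a' @ 4: {1,2,4,6,9}  (accept∈set)
'd' @ 5: {3,7,8}
'a' @ 6: {1,2,4,6,9}  (accept∈set)
end set {1,2,4,6,9} — state 1 in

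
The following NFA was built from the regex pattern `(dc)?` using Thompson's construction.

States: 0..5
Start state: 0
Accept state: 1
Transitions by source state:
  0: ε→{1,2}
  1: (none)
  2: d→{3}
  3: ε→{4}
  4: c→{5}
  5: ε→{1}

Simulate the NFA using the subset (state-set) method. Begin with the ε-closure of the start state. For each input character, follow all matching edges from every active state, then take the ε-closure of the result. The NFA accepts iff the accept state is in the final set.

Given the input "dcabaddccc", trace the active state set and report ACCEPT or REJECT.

initial (ε-close {0}): {0,1,2}
'd' @ 1: {3,4}
'c' @ 2: {1,5}  (accept∈set)
'a' @ 3: {}  — state set empty
rest 'baddccc' ignored (set empty)
end set {} — state 1 not in

Answer: REJECT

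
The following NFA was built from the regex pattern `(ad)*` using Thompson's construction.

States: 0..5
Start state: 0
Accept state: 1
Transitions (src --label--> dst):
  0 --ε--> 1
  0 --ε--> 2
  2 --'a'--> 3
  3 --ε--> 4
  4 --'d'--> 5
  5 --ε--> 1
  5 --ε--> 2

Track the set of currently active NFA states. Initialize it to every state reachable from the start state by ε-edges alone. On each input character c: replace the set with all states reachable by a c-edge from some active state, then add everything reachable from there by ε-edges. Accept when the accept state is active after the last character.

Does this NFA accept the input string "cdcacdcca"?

S₀ = ε-closure({0}) = {0,1,2}
'c' @ 1: {}  — no active states
rest 'dcacdcca' ignored (set empty)
after full input: {}  (accept=1 not in)

Answer: REJECT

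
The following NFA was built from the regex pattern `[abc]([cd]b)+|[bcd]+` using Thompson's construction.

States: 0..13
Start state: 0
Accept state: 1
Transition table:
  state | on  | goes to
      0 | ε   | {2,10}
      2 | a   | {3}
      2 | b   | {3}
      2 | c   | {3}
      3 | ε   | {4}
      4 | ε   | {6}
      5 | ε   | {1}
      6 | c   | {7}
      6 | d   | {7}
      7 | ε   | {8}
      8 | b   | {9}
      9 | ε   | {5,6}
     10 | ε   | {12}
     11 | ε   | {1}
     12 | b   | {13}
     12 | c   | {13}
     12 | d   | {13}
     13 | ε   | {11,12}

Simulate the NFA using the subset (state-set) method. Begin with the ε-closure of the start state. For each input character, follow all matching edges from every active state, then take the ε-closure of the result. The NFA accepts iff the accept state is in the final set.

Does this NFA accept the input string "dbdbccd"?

Answer: ACCEPT

Trace:
initial (ε-close {0}): {0,2,10,12}
'd' @ 1: {1,11,12,13}  [accepting]
'b' @ 2: {1,11,12,13}  [accepting]
'd' @ 3: {1,11,12,13}  [accepting]
'b' @ 4: {1,11,12,13}  [accepting]
'c' @ 5: {1,11,12,13}  [accepting]
'c' @ 6: {1,11,12,13}  [accepting]
'd' @ 7: {1,11,12,13}  [accepting]
after full input: {1,11,12,13}  (accept=1 in)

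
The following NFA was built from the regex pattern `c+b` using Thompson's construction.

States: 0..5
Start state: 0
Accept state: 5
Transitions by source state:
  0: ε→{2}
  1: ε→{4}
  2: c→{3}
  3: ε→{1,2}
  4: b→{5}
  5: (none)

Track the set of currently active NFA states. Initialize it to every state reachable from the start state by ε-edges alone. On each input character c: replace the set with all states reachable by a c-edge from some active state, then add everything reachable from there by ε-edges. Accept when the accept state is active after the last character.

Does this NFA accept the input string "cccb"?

Answer: ACCEPT

Derivation:
initial (ε-close {0}): {0,2}
'c' @ 1: {1,2,3,4}
'c' @ 2: {1,2,3,4}
'c' @ 3: {1,2,3,4}
'b' @ 4: {5}  (accept∈set)
after full input: {5}  (accept=5 in)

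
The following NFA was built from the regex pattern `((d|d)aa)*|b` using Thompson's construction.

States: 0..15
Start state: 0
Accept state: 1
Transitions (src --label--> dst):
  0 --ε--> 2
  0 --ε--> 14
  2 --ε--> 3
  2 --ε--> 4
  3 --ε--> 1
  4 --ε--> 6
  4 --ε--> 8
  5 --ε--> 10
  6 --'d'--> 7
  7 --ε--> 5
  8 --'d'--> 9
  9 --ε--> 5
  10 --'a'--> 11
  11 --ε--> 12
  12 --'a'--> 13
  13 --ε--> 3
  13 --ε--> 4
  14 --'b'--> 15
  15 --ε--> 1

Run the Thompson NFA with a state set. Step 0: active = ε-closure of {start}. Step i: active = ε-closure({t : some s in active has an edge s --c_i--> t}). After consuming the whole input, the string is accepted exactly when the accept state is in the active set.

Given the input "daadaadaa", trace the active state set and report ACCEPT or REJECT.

start: ε-closure({0}) = {0,1,2,3,4,6,8,14}
'd' @ 1: {5,7,9,10}
'a' @ 2: {11,12}
'a' @ 3: {1,3,4,6,8,13}  (accept∈set)
'd' @ 4: {5,7,9,10}
'a' @ 5: {11,12}
'a' @ 6: {1,3,4,6,8,13}  (accept∈set)
'd' @ 7: {5,7,9,10}
'a' @ 8: {11,12}
'a' @ 9: {1,3,4,6,8,13}  (accept∈set)
end set {1,3,4,6,8,13} — state 1 in

Answer: ACCEPT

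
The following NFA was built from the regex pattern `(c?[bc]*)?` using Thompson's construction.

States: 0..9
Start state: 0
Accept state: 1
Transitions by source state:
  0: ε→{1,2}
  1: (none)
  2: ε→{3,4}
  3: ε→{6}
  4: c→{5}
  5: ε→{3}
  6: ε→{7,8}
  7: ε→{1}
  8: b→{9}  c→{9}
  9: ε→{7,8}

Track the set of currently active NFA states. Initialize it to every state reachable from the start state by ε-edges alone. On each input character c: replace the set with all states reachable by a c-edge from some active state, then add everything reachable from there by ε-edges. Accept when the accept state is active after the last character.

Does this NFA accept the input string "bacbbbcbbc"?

Answer: REJECT

Derivation:
start: ε-closure({0}) = {0,1,2,3,4,6,7,8}
'b' @ 1: {1,7,8,9}  ✓accept
'a' @ 2: {}  — no active states
rest 'cbbbcbbc' ignored (set empty)
final: {}; accept 1 not in set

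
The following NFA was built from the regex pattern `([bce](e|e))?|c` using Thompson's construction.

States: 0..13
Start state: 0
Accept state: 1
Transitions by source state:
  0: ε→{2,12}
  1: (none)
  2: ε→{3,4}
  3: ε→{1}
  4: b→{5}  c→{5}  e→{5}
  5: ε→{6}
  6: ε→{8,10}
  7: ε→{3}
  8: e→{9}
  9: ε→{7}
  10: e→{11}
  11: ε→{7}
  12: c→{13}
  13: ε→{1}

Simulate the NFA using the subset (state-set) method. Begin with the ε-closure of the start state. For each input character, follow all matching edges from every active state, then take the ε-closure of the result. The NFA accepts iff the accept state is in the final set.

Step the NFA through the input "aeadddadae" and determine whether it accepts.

initial (ε-close {0}): {0,1,2,3,4,12}
'a' @ 1: {}  — state set empty
rest 'eadddadae' ignored (set empty)
end set {} — state 1 not in

Answer: REJECT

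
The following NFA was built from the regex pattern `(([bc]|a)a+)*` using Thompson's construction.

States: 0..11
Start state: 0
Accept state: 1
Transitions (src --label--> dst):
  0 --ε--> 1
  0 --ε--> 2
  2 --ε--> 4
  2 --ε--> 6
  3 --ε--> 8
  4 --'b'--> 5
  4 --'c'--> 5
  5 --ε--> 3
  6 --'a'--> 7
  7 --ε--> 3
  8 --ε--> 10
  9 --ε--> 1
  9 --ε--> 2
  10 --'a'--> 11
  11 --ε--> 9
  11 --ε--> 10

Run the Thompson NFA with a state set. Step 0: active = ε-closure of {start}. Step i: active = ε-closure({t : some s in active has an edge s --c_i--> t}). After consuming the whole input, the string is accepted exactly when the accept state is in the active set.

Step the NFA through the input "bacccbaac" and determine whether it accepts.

Answer: REJECT

Trace:
S₀ = ε-closure({0}) = {0,1,2,4,6}
'b' @ 1: {3,5,8,10}
'a' @ 2: {1,2,4,6,9,10,11}  ✓accept
'c' @ 3: {3,5,8,10}
'c' @ 4: {}  — dead — no transitions
rest 'cbaac' ignored (set empty)
final: {}; accept 1 not in set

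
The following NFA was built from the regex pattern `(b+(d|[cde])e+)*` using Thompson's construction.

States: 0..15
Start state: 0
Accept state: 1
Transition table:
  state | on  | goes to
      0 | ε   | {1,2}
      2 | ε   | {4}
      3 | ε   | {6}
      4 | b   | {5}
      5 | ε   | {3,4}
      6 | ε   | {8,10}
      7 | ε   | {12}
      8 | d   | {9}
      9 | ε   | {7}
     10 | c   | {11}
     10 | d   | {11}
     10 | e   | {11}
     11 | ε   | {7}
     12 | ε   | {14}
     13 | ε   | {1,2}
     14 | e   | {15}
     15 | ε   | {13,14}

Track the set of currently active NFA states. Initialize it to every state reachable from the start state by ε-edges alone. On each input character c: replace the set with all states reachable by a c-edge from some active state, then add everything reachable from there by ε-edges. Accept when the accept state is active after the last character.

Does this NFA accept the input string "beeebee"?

start: ε-closure({0}) = {0,1,2,4}
'b' @ 1: {3,4,5,6,8,10}
'e' @ 2: {7,11,12,14}
'e' @ 3: {1,2,4,13,14,15}  ✓accept
'e' @ 4: {1,2,4,13,14,15}  ✓accept
'b' @ 5: {3,4,5,6,8,10}
'e' @ 6: {7,11,12,14}
'e' @ 7: {1,2,4,13,14,15}  ✓accept
after full input: {1,2,4,13,14,15}  (accept=1 in)

Answer: ACCEPT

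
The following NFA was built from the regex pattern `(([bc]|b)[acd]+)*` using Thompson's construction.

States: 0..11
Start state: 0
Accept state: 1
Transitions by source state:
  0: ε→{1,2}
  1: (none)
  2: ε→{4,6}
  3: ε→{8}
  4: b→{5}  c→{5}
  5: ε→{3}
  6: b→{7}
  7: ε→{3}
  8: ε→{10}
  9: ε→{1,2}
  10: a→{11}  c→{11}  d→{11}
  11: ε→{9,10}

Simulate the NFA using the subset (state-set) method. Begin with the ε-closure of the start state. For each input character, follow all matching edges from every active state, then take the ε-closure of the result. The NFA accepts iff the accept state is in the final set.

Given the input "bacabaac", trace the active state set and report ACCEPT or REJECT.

S₀ = ε-closure({0}) = {0,1,2,4,6}
'b' @ 1: {3,5,7,8,10}
'a' @ 2: {1,2,4,6,9,10,11}  ✓accept
'c' @ 3: {1,2,3,4,5,6,8,9,10,11}  ✓accept
'a' @ 4: {1,2,4,6,9,10,11}  ✓accept
'b' @ 5: {3,5,7,8,10}
'a' @ 6: {1,2,4,6,9,10,11}  ✓accept
'a' @ 7: {1,2,4,6,9,10,11}  ✓accept
'c' @ 8: {1,2,3,4,5,6,8,9,10,11}  ✓accept
final: {1,2,3,4,5,6,8,9,10,11}; accept 1 in set

Answer: ACCEPT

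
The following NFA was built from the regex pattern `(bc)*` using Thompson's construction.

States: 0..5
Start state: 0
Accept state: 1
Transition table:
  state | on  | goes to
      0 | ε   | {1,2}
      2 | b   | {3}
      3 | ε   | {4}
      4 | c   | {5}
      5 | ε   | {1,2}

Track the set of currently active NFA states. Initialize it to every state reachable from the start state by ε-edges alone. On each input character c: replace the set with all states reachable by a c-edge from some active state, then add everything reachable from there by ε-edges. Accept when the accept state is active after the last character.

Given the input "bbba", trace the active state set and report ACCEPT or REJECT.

Answer: REJECT

Trace:
S₀ = ε-closure({0}) = {0,1,2}
'b' @ 1: {3,4}
'b' @ 2: {}  — dead — no transitions
rest 'ba' ignored (set empty)
end set {} — state 1 not in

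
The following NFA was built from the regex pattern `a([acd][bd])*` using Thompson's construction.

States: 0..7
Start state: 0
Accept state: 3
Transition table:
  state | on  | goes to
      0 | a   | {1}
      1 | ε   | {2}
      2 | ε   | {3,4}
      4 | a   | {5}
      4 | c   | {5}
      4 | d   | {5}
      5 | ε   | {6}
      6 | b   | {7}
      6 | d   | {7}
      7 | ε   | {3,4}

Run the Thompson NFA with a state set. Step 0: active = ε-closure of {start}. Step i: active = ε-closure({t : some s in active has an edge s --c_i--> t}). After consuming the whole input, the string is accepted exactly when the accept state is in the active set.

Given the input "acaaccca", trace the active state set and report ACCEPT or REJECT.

initial (ε-close {0}): {0}
'a' @ 1: {1,2,3,4}  (accept∈set)
'c' @ 2: {5,6}
'a' @ 3: {}  — state set empty
rest 'accca' ignored (set empty)
final: {}; accept 3 not in set

Answer: REJECT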